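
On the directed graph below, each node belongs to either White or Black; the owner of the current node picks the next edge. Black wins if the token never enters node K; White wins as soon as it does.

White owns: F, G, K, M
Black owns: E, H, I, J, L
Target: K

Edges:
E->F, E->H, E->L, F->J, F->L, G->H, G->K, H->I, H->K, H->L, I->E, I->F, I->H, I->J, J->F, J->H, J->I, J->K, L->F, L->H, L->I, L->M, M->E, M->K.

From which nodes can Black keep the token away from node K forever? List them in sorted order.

E, F, H, I, J, L

A0 = {K}
A1: add {G, M} — G (White) has G→K; M (White) has M→K.
A2 = A1; e.g. E (Black) can still go to F. Fixed point.
White's attractor = {G, K, M}; Black avoids the target exactly from the complement.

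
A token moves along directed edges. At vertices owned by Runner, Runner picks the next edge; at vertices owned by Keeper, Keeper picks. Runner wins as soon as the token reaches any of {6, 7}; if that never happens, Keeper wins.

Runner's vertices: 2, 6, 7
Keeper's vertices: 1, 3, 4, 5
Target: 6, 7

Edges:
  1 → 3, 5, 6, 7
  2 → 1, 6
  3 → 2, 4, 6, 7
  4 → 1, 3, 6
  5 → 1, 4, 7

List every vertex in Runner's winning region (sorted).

2, 6, 7

A0 = {6, 7}
A1: add {2} — 2 (Runner) has 2→6.
A2 = A1; e.g. 1 (Keeper) can still go to 3. Fixed point.
Runner's winning region = {2, 6, 7}.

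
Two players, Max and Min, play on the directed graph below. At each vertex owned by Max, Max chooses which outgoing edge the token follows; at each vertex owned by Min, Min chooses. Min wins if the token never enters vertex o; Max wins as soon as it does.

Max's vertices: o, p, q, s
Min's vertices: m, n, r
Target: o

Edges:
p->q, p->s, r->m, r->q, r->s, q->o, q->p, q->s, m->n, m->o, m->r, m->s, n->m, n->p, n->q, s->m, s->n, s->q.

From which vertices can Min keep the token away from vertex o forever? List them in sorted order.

m, n, r

A0 = {o}
A1: add {q} — q (Max) has q→o.
A2: add {p, s} — p (Max) has p→q; s (Max) has s→q.
A3 = A2; e.g. m (Min) can still go to n. Fixed point.
Max's attractor = {o, p, q, s}; Min avoids the target exactly from the complement.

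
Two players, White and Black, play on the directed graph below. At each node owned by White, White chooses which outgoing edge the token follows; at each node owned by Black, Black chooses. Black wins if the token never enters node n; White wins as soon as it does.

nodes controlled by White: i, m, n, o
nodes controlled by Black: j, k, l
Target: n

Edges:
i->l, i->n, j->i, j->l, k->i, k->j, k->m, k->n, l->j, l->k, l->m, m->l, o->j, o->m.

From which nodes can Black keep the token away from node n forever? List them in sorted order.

A0 = {n}
A1: add {i} — i (White) has i→n.
A2 = A1; e.g. j (Black) can still go to l. Fixed point.
White's attractor = {i, n}; Black avoids the target exactly from the complement.

j, k, l, m, o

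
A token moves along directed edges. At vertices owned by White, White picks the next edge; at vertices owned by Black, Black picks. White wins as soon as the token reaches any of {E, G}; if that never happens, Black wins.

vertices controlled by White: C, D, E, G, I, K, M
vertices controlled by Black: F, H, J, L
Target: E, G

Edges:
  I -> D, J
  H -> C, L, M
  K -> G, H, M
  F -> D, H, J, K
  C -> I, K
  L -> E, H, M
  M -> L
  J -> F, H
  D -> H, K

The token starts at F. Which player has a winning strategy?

Black

A0 = {E, G}
A1: add {K} — K (White) has K→G.
A2: add {C, D} — C (White) has C→K; D (White) has D→K.
A3: add {I} — I (White) has I→D.
A4 = A3; e.g. F (Black) can still go to H. Fixed point.
F never enters the attractor, so Black can avoid the target forever.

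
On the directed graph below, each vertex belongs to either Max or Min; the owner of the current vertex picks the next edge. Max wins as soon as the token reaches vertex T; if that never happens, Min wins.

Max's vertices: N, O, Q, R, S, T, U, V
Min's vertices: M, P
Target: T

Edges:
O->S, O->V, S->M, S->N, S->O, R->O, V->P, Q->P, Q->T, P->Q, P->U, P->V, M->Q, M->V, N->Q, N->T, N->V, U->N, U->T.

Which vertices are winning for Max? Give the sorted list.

N, O, Q, R, S, T, U

A0 = {T}
A1: add {N, Q, U} — N (Max) has N→T; Q (Max) has Q→T; U (Max) has U→T.
A2: add {S} — S (Max) has S→N.
A3: add {O} — O (Max) has O→S.
A4: add {R} — R (Max) has R→O.
A5 = A4; e.g. M (Min) can still go to V. Fixed point.
Max's winning region = {N, O, Q, R, S, T, U}.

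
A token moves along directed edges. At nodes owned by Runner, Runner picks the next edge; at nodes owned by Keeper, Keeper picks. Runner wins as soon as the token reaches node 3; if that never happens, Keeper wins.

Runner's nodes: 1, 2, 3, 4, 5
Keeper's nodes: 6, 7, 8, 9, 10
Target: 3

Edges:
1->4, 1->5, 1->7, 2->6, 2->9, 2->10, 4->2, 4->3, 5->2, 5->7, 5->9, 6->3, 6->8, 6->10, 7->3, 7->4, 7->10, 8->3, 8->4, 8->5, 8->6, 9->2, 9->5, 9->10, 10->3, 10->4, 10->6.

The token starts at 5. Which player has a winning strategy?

A0 = {3}
A1: add {4} — 4 (Runner) has 4→3.
A2: add {1} — 1 (Runner) has 1→4.
A3 = A2; e.g. 2 (Runner) has no edge into A2. Fixed point.
5 never enters the attractor, so Keeper can avoid the target forever.

Keeper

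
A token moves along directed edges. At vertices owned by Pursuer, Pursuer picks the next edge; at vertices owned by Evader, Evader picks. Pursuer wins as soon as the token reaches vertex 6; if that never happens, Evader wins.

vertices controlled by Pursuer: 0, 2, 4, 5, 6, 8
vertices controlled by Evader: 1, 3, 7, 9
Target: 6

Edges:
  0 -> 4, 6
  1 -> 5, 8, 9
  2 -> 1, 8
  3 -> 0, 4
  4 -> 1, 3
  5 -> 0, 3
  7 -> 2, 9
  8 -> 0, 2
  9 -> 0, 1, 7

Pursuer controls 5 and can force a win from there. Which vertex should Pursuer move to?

0

A0 = {6}
A1: add {0} — 0 (Pursuer) has 0→6.
A2: add {5, 8} — 5 (Pursuer) has 5→0; 8 (Pursuer) has 8→0.
A3: add {2} — 2 (Pursuer) has 2→8.
A4 = A3; e.g. 1 (Evader) can still go to 9. Fixed point.
From 5, successor 0 is in the attractor (rank 1); the other successor 3 is not.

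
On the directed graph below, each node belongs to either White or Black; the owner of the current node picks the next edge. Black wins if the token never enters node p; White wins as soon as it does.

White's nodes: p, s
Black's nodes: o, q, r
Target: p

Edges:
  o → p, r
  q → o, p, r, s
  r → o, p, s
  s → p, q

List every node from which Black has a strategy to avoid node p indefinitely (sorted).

A0 = {p}
A1: add {s} — s (White) has s→p.
A2 = A1; e.g. o (Black) can still go to r. Fixed point.
White's attractor = {p, s}; Black avoids the target exactly from the complement.

o, q, r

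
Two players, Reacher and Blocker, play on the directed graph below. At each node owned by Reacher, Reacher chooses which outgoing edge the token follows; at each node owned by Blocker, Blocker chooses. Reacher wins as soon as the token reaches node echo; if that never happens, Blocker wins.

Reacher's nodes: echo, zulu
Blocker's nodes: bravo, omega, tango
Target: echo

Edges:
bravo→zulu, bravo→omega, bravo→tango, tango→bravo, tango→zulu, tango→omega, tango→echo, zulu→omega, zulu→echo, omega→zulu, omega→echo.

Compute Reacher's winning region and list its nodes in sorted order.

A0 = {echo}
A1: add {zulu} — zulu (Reacher) has zulu→echo.
A2: add {omega} — omega (Blocker): all of {zulu, echo} already in.
A3 = A2; e.g. bravo (Blocker) can still go to tango. Fixed point.
Reacher's winning region = {echo, omega, zulu}.

echo, omega, zulu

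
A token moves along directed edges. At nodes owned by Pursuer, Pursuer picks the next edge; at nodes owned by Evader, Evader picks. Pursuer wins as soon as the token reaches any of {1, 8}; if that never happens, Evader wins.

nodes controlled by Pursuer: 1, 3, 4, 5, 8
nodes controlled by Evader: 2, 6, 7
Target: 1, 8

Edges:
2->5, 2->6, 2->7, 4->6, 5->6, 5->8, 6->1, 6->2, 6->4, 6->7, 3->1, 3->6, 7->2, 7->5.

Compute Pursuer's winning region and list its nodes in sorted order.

1, 3, 5, 8

A0 = {1, 8}
A1: add {3, 5} — 3 (Pursuer) has 3→1; 5 (Pursuer) has 5→8.
A2 = A1; e.g. 2 (Evader) can still go to 6. Fixed point.
Pursuer's winning region = {1, 3, 5, 8}.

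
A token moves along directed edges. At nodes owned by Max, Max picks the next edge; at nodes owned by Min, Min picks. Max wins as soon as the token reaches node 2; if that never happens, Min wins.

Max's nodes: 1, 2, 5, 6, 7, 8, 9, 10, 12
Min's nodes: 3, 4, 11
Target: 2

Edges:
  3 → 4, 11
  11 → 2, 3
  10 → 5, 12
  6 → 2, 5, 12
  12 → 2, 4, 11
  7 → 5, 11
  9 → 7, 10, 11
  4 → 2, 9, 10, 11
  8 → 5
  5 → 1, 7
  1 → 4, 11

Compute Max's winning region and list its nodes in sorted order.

A0 = {2}
A1: add {6, 12} — 6 (Max) has 6→2; 12 (Max) has 12→2.
A2: add {10} — 10 (Max) has 10→12.
A3: add {9} — 9 (Max) has 9→10.
A4 = A3; e.g. 1 (Max) has no edge into A3. Fixed point.
Max's winning region = {2, 6, 9, 10, 12}.

2, 6, 9, 10, 12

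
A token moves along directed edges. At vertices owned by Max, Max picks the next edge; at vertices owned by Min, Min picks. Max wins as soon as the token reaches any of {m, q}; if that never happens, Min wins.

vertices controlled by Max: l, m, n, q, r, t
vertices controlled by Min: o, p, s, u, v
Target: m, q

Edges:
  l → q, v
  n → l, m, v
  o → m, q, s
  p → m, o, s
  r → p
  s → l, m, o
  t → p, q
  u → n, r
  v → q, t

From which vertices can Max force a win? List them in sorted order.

l, m, n, q, t, v

A0 = {m, q}
A1: add {l, n, t} — l (Max) has l→q; n (Max) has n→m; t (Max) has t→q.
A2: add {v} — v (Min): all of {q, t} already in.
A3 = A2; e.g. o (Min) can still go to s. Fixed point.
Max's winning region = {l, m, n, q, t, v}.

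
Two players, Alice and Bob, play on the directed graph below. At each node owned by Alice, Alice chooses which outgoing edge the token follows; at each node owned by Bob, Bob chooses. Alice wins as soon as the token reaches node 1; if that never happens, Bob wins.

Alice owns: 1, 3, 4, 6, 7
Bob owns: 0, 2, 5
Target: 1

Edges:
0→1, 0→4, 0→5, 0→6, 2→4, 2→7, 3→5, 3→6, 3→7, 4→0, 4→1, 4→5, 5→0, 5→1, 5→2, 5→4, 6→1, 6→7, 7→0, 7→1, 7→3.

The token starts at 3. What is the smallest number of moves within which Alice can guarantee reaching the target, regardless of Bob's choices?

A0 = {1}
A1: add {4, 6, 7} — 4 (Alice) has 4→1; 6 (Alice) has 6→1; 7 (Alice) has 7→1.
A2: add {2, 3} — 2 (Bob): all of {4, 7} already in; 3 (Alice) has 3→6.
A3 = A2; e.g. 0 (Bob) can still go to 5. Fixed point.
3 enters the attractor at level 2, so Alice can force the target in 2 moves from there.

2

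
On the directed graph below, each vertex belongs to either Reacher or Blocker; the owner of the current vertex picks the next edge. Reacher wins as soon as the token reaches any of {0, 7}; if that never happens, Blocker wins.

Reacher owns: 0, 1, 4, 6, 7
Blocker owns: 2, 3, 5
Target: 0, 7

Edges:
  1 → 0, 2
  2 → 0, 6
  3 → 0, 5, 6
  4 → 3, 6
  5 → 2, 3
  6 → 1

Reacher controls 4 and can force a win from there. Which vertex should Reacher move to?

6

A0 = {0, 7}
A1: add {1} — 1 (Reacher) has 1→0.
A2: add {6} — 6 (Reacher) has 6→1.
A3: add {2, 4} — 2 (Blocker): all of {0, 6} already in; 4 (Reacher) has 4→6.
A4 = A3; e.g. 3 (Blocker) can still go to 5. Fixed point.
From 4, successor 6 is in the attractor (rank 2); the other successor 3 is not.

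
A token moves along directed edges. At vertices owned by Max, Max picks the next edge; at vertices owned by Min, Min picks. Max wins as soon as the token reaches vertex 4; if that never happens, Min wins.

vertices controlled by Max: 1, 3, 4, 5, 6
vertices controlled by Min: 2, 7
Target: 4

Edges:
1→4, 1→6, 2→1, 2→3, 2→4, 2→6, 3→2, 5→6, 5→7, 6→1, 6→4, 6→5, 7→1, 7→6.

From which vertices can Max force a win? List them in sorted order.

A0 = {4}
A1: add {1, 6} — 1 (Max) has 1→4; 6 (Max) has 6→4.
A2: add {5, 7} — 5 (Max) has 5→6; 7 (Min): all of {1, 6} already in.
A3 = A2; e.g. 2 (Min) can still go to 3. Fixed point.
Max's winning region = {1, 4, 5, 6, 7}.

1, 4, 5, 6, 7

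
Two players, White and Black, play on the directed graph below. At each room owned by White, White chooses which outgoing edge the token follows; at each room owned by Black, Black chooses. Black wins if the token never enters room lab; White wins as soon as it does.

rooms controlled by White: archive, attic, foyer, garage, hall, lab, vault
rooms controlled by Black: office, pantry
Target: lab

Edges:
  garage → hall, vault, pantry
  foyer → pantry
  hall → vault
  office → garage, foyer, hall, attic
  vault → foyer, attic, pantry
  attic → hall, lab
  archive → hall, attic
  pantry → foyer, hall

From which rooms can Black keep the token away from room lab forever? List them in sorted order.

A0 = {lab}
A1: add {attic} — attic (White) has attic→lab.
A2: add {archive, vault} — vault (White) has vault→attic; archive (White) has archive→attic.
A3: add {garage, hall} — garage (White) has garage→vault; hall (White) has hall→vault.
A4 = A3; e.g. foyer (White) has no edge into A3. Fixed point.
White's attractor = {archive, attic, garage, hall, lab, vault}; Black avoids the target exactly from the complement.

foyer, office, pantry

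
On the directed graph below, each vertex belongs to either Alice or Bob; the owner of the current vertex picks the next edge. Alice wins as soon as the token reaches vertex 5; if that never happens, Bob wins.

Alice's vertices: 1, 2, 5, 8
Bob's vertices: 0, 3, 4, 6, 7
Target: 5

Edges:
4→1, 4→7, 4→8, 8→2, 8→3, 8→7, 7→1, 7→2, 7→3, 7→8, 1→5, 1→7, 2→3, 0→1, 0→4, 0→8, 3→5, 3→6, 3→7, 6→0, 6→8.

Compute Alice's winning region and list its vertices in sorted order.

A0 = {5}
A1: add {1} — 1 (Alice) has 1→5.
A2 = A1; e.g. 0 (Bob) can still go to 4. Fixed point.
Alice's winning region = {1, 5}.

1, 5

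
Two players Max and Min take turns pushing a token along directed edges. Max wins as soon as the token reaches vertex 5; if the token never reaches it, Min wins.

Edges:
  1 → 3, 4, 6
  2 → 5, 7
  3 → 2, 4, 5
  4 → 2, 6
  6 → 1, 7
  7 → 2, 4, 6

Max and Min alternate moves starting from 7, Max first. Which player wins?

Min

Track states (vertex, player-to-move).
A0 = {(5,Max), (5,Min)}
A1: add {(2,Max), (3,Max)}.
A2 = A1; e.g. (1,Max) stays out. (7,Max) never enters ⇒ Min avoids the target.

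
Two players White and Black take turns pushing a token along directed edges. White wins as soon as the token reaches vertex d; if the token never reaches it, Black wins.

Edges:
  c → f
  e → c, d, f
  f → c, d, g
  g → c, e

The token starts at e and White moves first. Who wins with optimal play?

White

Track states (vertex, player-to-move).
A0 = {(d,White), (d,Black)}
A1: add {(e,White), (f,White)}.
(e,White) ∈ A1 ⇒ White forces the target.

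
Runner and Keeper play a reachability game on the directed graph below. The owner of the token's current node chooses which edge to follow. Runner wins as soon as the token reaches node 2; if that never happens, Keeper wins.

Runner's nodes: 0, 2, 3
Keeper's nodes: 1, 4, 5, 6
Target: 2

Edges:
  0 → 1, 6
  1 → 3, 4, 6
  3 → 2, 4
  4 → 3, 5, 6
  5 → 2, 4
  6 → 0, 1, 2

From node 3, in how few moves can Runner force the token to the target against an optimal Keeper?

1

A0 = {2}
A1: add {3} — 3 (Runner) has 3→2.
A2 = A1; e.g. 0 (Runner) has no edge into A1. Fixed point.
3 enters the attractor at level 1, so Runner can force the target in 1 move from there.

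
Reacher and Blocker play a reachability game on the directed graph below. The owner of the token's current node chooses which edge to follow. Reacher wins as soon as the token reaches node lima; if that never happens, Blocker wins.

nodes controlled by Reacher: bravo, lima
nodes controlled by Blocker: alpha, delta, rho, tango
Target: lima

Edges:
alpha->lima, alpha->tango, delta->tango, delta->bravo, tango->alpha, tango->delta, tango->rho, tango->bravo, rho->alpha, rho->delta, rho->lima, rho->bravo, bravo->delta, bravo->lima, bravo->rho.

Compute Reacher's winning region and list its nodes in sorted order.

A0 = {lima}
A1: add {bravo} — bravo (Reacher) has bravo→lima.
A2 = A1; e.g. alpha (Blocker) can still go to tango. Fixed point.
Reacher's winning region = {bravo, lima}.

bravo, lima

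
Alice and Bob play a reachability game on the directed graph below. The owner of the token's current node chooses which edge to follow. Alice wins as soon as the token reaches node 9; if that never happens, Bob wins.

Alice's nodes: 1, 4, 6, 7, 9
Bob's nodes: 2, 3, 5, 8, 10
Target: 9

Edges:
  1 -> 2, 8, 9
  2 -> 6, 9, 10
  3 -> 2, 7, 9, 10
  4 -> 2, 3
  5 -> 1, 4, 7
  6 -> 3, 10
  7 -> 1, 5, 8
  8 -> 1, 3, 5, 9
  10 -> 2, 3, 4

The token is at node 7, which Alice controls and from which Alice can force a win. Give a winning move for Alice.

A0 = {9}
A1: add {1} — 1 (Alice) has 1→9.
A2: add {7} — 7 (Alice) has 7→1.
A3 = A2; e.g. 2 (Bob) can still go to 6. Fixed point.
From 7, successor 1 is in the attractor (rank 1); the other successors 5, 8 are not.

1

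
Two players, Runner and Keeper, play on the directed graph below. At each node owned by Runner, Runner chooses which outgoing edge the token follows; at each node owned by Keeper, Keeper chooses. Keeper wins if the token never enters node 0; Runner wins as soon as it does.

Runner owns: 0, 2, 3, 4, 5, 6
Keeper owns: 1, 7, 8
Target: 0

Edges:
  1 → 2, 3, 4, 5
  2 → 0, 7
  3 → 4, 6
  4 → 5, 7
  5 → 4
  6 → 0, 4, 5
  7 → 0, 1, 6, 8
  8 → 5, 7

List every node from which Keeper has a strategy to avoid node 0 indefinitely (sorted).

1, 4, 5, 7, 8

A0 = {0}
A1: add {2, 6} — 2 (Runner) has 2→0; 6 (Runner) has 6→0.
A2: add {3} — 3 (Runner) has 3→6.
A3 = A2; e.g. 1 (Keeper) can still go to 4. Fixed point.
Runner's attractor = {0, 2, 3, 6}; Keeper avoids the target exactly from the complement.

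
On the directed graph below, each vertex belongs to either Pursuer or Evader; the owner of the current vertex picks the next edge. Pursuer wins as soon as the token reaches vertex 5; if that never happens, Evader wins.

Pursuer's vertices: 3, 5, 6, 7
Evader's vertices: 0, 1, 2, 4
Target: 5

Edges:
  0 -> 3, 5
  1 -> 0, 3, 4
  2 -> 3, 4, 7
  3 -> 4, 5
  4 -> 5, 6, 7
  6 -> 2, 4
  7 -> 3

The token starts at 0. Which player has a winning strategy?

A0 = {5}
A1: add {3} — 3 (Pursuer) has 3→5.
A2: add {0, 7} — 0 (Evader): all of {3, 5} already in; 7 (Pursuer) has 7→3.
A3 = A2; e.g. 1 (Evader) can still go to 4. Fixed point.
0 ∈ A2, so Pursuer can force the target.

Pursuer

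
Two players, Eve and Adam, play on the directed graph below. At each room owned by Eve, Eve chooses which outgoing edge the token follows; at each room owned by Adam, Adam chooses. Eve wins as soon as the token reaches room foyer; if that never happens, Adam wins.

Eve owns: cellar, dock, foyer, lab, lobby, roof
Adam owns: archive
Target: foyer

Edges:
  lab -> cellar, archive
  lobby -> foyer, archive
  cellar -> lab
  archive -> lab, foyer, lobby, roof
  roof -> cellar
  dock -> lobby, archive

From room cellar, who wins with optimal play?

A0 = {foyer}
A1: add {lobby} — lobby (Eve) has lobby→foyer.
A2: add {dock} — dock (Eve) has dock→lobby.
A3 = A2; e.g. lab (Eve) has no edge into A2. Fixed point.
cellar never enters the attractor, so Adam can avoid the target forever.

Adam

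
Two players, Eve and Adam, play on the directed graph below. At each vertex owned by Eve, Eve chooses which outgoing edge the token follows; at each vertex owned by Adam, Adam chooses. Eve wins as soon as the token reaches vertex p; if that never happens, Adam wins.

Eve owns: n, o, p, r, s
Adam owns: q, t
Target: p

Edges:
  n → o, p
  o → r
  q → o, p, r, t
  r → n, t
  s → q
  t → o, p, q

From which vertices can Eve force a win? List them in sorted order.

n, o, p, r

A0 = {p}
A1: add {n} — n (Eve) has n→p.
A2: add {r} — r (Eve) has r→n.
A3: add {o} — o (Eve) has o→r.
A4 = A3; e.g. q (Adam) can still go to t. Fixed point.
Eve's winning region = {n, o, p, r}.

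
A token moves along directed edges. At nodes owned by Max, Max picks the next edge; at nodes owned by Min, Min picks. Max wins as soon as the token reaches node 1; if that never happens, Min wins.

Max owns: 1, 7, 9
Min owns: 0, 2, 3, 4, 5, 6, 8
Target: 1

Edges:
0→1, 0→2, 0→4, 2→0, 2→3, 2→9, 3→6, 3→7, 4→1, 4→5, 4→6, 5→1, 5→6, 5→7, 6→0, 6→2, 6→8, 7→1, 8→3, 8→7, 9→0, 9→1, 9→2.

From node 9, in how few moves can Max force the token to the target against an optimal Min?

A0 = {1}
A1: add {7, 9} — 7 (Max) has 7→1; 9 (Max) has 9→1.
A2 = A1; e.g. 0 (Min) can still go to 2. Fixed point.
9 enters the attractor at level 1, so Max can force the target in 1 move from there.

1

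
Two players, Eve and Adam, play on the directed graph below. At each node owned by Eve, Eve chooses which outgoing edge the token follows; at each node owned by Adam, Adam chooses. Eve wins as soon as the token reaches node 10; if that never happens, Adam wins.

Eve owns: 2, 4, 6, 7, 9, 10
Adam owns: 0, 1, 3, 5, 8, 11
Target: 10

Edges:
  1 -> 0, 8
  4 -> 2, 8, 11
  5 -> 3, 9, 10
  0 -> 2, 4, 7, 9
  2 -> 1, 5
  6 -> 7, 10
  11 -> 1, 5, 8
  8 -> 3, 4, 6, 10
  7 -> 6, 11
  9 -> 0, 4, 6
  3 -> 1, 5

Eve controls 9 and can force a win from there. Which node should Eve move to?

6

A0 = {10}
A1: add {6} — 6 (Eve) has 6→10.
A2: add {7, 9} — 7 (Eve) has 7→6; 9 (Eve) has 9→6.
A3 = A2; e.g. 0 (Adam) can still go to 2. Fixed point.
From 9, successor 6 is in the attractor (rank 1); the other successors 0, 4 are not.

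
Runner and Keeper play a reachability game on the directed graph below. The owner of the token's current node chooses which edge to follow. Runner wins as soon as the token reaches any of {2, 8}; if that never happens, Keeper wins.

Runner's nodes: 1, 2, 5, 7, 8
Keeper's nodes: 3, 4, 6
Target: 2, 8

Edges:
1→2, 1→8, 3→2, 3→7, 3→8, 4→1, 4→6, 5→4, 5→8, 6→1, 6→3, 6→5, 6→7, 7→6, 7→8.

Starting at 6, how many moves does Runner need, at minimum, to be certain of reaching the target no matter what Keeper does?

A0 = {2, 8}
A1: add {1, 5, 7} — 1 (Runner) has 1→2; 5 (Runner) has 5→8; 7 (Runner) has 7→8.
A2: add {3} — 3 (Keeper): all of {2, 7, 8} already in.
A3: add {6} — 6 (Keeper): all of {1, 3, 5, 7} already in.
6 enters the attractor at level 3, so Runner can force the target in 3 moves from there.

3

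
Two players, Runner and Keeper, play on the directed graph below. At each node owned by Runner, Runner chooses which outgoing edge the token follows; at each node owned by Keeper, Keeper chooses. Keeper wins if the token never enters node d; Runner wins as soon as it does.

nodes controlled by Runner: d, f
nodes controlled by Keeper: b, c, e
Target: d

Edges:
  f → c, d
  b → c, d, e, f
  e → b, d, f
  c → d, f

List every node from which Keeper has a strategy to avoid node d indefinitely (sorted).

A0 = {d}
A1: add {f} — f (Runner) has f→d.
A2: add {c} — c (Keeper): all of {d, f} already in.
A3 = A2; e.g. b (Keeper) can still go to e. Fixed point.
Runner's attractor = {c, d, f}; Keeper avoids the target exactly from the complement.

b, e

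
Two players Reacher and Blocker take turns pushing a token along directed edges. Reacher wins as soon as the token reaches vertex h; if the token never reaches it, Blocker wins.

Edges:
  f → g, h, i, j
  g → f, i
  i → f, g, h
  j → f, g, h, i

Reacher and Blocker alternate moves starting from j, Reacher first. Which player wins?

Track states (vertex, player-to-move).
A0 = {(h,Reacher), (h,Blocker)}
A1: add {(f,Reacher), (i,Reacher), (j,Reacher)}.
(j,Reacher) ∈ A1 ⇒ Reacher forces the target.

Reacher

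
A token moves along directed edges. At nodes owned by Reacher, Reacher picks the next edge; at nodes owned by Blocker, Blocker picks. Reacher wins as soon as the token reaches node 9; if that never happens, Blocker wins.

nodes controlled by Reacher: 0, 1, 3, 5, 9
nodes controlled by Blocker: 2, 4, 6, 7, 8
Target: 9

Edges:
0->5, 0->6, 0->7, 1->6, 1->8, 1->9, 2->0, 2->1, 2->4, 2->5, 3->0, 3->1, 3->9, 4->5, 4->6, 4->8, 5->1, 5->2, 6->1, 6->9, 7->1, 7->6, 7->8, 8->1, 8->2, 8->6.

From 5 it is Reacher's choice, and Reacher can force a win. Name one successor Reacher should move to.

1

A0 = {9}
A1: add {1, 3} — 1 (Reacher) has 1→9; 3 (Reacher) has 3→9.
A2: add {5, 6} — 5 (Reacher) has 5→1; 6 (Blocker): all of {1, 9} already in.
A3: add {0} — 0 (Reacher) has 0→5.
A4 = A3; e.g. 2 (Blocker) can still go to 4. Fixed point.
From 5, successor 1 is in the attractor (rank 1); the other successor 2 is not.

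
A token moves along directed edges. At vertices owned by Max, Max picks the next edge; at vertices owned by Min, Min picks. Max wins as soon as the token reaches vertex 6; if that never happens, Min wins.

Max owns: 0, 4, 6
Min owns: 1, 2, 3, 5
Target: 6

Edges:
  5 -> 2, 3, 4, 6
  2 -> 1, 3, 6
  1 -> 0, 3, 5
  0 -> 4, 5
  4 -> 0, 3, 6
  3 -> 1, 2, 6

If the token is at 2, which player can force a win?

Min

A0 = {6}
A1: add {4} — 4 (Max) has 4→6.
A2: add {0} — 0 (Max) has 0→4.
A3 = A2; e.g. 1 (Min) can still go to 3. Fixed point.
2 never enters the attractor, so Min can avoid the target forever.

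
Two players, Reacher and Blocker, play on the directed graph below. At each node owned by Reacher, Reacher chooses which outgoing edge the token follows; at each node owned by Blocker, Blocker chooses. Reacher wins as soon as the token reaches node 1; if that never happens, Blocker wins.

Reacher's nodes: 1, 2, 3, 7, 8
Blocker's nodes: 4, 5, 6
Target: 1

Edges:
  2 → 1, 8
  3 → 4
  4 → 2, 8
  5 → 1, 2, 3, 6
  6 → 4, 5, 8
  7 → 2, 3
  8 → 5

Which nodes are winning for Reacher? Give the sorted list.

A0 = {1}
A1: add {2} — 2 (Reacher) has 2→1.
A2: add {7} — 7 (Reacher) has 7→2.
A3 = A2; e.g. 3 (Reacher) has no edge into A2. Fixed point.
Reacher's winning region = {1, 2, 7}.

1, 2, 7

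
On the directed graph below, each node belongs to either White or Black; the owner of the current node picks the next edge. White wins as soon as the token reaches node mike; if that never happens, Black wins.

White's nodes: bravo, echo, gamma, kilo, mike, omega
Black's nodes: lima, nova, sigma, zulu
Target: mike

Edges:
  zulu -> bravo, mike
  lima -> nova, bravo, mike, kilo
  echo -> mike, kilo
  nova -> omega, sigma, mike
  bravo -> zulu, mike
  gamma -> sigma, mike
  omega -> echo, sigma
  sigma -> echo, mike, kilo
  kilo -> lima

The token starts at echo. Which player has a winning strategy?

A0 = {mike}
A1: add {bravo, echo, gamma} — echo (White) has echo→mike; bravo (White) has bravo→mike; gamma (White) has gamma→mike.
echo ∈ A1, so White can force the target.

White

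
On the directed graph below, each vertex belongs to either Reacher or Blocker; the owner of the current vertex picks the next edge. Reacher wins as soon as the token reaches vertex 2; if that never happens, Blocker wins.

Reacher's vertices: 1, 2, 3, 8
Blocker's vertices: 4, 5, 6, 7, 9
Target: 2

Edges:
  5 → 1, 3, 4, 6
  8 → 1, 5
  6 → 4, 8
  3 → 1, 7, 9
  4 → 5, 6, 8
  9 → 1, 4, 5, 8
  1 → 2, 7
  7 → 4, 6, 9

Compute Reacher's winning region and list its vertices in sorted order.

A0 = {2}
A1: add {1} — 1 (Reacher) has 1→2.
A2: add {3, 8} — 3 (Reacher) has 3→1; 8 (Reacher) has 8→1.
A3 = A2; e.g. 4 (Blocker) can still go to 5. Fixed point.
Reacher's winning region = {1, 2, 3, 8}.

1, 2, 3, 8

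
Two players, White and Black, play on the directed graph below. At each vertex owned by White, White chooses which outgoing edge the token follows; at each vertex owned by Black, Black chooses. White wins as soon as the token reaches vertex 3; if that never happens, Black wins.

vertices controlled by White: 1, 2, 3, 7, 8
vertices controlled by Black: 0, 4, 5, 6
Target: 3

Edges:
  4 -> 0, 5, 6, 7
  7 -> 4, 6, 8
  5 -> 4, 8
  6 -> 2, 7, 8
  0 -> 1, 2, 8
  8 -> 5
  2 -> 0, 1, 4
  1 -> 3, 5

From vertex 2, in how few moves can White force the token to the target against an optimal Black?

2

A0 = {3}
A1: add {1} — 1 (White) has 1→3.
A2: add {2} — 2 (White) has 2→1.
A3 = A2; e.g. 0 (Black) can still go to 8. Fixed point.
2 enters the attractor at level 2, so White can force the target in 2 moves from there.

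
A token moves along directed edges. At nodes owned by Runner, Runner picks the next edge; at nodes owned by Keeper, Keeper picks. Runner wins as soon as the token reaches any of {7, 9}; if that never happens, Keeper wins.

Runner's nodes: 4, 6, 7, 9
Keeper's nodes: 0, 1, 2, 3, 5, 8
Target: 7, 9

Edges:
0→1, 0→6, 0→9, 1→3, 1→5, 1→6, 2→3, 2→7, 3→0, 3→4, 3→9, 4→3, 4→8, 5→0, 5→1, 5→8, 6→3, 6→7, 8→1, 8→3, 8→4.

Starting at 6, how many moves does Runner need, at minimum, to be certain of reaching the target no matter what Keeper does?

1

A0 = {7, 9}
A1: add {6} — 6 (Runner) has 6→7.
A2 = A1; e.g. 0 (Keeper) can still go to 1. Fixed point.
6 enters the attractor at level 1, so Runner can force the target in 1 move from there.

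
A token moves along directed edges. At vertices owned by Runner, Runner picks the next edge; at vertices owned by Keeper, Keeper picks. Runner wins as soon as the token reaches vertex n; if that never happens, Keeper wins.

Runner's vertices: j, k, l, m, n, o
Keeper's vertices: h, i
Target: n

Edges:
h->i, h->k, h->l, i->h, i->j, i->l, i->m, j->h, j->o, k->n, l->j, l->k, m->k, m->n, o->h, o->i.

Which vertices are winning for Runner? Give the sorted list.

k, l, m, n

A0 = {n}
A1: add {k, m} — k (Runner) has k→n; m (Runner) has m→n.
A2: add {l} — l (Runner) has l→k.
A3 = A2; e.g. h (Keeper) can still go to i. Fixed point.
Runner's winning region = {k, l, m, n}.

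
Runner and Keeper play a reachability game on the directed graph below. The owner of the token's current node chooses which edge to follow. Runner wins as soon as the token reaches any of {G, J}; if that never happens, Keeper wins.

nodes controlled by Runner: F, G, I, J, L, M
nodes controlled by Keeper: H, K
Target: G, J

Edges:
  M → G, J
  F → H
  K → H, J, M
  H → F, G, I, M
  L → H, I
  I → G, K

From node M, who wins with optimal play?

A0 = {G, J}
A1: add {I, M} — I (Runner) has I→G; M (Runner) has M→G.
M ∈ A1, so Runner can force the target.

Runner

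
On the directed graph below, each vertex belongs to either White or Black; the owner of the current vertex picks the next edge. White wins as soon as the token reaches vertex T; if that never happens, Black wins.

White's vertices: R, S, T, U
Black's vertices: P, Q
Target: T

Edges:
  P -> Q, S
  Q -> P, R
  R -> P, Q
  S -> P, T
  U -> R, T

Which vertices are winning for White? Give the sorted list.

A0 = {T}
A1: add {S, U} — S (White) has S→T; U (White) has U→T.
A2 = A1; e.g. P (Black) can still go to Q. Fixed point.
White's winning region = {S, T, U}.

S, T, U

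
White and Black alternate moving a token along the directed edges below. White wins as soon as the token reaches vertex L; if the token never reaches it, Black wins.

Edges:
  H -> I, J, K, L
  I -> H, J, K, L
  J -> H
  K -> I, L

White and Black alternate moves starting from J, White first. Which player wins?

Track states (vertex, player-to-move).
A0 = {(L,White), (L,Black)}
A1: add {(H,White), (I,White), (K,White)}.
A2: add {(J,Black), (K,Black)}.
A3 = A2; e.g. (H,Black) stays out. (J,White) never enters ⇒ Black avoids the target.

Black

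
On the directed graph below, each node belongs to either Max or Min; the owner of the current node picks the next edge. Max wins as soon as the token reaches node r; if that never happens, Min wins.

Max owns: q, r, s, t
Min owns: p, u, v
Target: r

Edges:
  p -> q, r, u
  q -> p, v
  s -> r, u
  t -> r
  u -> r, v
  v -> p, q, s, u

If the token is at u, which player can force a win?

A0 = {r}
A1: add {s, t} — s (Max) has s→r; t (Max) has t→r.
A2 = A1; e.g. p (Min) can still go to q. Fixed point.
u never enters the attractor, so Min can avoid the target forever.

Min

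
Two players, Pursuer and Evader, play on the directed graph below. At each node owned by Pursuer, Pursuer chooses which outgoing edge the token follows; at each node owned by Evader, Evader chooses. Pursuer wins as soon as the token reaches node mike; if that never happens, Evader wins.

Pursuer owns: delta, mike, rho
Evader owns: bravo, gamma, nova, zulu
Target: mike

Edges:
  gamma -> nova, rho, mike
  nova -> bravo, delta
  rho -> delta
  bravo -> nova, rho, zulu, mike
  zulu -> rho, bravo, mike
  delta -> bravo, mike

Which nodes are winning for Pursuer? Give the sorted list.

delta, mike, rho

A0 = {mike}
A1: add {delta} — delta (Pursuer) has delta→mike.
A2: add {rho} — rho (Pursuer) has rho→delta.
A3 = A2; e.g. gamma (Evader) can still go to nova. Fixed point.
Pursuer's winning region = {delta, mike, rho}.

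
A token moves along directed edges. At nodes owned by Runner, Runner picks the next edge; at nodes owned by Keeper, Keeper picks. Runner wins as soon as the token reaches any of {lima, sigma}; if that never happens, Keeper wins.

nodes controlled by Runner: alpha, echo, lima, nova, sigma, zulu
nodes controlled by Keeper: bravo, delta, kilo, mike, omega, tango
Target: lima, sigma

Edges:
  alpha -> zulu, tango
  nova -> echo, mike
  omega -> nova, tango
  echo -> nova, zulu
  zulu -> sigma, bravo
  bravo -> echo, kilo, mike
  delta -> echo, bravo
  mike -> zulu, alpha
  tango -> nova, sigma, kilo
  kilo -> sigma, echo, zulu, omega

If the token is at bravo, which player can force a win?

Keeper

A0 = {lima, sigma}
A1: add {zulu} — zulu (Runner) has zulu→sigma.
A2: add {alpha, echo} — echo (Runner) has echo→zulu; alpha (Runner) has alpha→zulu.
A3: add {mike, nova} — nova (Runner) has nova→echo; mike (Keeper): all of {zulu, alpha} already in.
A4 = A3; e.g. delta (Keeper) can still go to bravo. Fixed point.
bravo never enters the attractor, so Keeper can avoid the target forever.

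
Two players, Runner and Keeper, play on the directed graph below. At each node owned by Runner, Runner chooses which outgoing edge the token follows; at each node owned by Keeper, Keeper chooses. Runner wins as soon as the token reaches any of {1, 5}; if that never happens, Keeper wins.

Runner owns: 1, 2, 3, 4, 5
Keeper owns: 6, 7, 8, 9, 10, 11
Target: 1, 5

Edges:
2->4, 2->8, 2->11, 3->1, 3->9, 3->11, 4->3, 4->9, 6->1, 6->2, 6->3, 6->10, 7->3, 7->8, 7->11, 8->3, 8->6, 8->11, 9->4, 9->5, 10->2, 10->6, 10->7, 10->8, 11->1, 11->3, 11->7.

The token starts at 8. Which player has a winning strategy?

A0 = {1, 5}
A1: add {3} — 3 (Runner) has 3→1.
A2: add {4} — 4 (Runner) has 4→3.
A3: add {2, 9} — 2 (Runner) has 2→4; 9 (Keeper): all of {4, 5} already in.
A4 = A3; e.g. 6 (Keeper) can still go to 10. Fixed point.
8 never enters the attractor, so Keeper can avoid the target forever.

Keeper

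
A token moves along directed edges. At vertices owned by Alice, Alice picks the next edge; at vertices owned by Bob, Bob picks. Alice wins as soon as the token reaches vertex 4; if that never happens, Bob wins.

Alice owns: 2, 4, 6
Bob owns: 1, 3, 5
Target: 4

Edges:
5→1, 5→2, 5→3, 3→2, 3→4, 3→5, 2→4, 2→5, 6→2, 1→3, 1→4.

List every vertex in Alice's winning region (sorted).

2, 4, 6

A0 = {4}
A1: add {2} — 2 (Alice) has 2→4.
A2: add {6} — 6 (Alice) has 6→2.
A3 = A2; e.g. 1 (Bob) can still go to 3. Fixed point.
Alice's winning region = {2, 4, 6}.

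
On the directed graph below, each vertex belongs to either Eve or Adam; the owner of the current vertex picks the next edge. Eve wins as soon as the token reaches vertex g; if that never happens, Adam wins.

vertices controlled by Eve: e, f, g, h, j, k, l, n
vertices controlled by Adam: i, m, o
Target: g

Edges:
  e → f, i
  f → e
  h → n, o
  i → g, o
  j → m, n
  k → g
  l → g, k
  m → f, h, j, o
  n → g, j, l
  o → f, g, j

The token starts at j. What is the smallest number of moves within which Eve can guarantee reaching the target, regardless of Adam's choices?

A0 = {g}
A1: add {k, l, n} — k (Eve) has k→g; l (Eve) has l→g; n (Eve) has n→g.
A2: add {h, j} — h (Eve) has h→n; j (Eve) has j→n.
A3 = A2; e.g. e (Eve) has no edge into A2. Fixed point.
j enters the attractor at level 2, so Eve can force the target in 2 moves from there.

2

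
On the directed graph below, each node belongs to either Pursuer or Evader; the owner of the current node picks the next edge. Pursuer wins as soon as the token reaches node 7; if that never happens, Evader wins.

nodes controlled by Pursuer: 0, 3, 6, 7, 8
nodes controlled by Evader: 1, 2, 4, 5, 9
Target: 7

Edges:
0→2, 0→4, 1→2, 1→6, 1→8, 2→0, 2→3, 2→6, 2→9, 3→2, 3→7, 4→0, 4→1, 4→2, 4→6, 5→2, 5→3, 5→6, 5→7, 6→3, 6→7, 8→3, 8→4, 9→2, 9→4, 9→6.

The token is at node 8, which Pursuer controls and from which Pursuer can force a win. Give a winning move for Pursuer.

A0 = {7}
A1: add {3, 6} — 3 (Pursuer) has 3→7; 6 (Pursuer) has 6→7.
A2: add {8} — 8 (Pursuer) has 8→3.
A3 = A2; e.g. 0 (Pursuer) has no edge into A2. Fixed point.
From 8, successor 3 is in the attractor (rank 1); the other successor 4 is not.

3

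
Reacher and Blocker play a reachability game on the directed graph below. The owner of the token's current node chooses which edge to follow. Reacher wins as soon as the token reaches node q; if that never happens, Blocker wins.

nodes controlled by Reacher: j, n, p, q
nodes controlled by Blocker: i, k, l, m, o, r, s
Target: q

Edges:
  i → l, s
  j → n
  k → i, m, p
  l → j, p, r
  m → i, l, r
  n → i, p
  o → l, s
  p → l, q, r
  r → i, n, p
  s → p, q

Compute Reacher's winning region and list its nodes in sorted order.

A0 = {q}
A1: add {p} — p (Reacher) has p→q.
A2: add {n, s} — n (Reacher) has n→p; s (Blocker): all of {p, q} already in.
A3: add {j} — j (Reacher) has j→n.
A4 = A3; e.g. i (Blocker) can still go to l. Fixed point.
Reacher's winning region = {j, n, p, q, s}.

j, n, p, q, s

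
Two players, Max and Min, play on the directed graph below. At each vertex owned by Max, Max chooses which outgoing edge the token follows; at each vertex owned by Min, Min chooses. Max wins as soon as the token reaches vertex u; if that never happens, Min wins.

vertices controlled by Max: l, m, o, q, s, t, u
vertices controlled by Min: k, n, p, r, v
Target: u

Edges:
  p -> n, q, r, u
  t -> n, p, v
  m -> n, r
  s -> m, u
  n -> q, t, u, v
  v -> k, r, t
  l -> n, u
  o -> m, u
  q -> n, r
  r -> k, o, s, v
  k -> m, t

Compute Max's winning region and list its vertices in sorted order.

l, o, s, u

A0 = {u}
A1: add {l, o, s} — l (Max) has l→u; o (Max) has o→u; s (Max) has s→u.
A2 = A1; e.g. k (Min) can still go to m. Fixed point.
Max's winning region = {l, o, s, u}.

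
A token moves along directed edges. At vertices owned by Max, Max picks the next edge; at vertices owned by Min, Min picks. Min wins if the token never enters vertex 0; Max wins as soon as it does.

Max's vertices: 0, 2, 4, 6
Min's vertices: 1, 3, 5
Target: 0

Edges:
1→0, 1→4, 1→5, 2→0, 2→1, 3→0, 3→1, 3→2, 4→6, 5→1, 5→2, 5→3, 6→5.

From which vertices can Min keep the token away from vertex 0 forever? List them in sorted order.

1, 3, 4, 5, 6

A0 = {0}
A1: add {2} — 2 (Max) has 2→0.
A2 = A1; e.g. 1 (Min) can still go to 4. Fixed point.
Max's attractor = {0, 2}; Min avoids the target exactly from the complement.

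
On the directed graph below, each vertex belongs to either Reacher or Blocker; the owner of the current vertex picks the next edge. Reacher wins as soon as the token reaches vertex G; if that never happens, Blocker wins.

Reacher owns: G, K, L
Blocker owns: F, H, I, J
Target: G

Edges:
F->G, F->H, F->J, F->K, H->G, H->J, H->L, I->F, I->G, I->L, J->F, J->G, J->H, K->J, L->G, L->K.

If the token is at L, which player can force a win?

A0 = {G}
A1: add {L} — L (Reacher) has L→G.
A2 = A1; e.g. F (Blocker) can still go to H. Fixed point.
L ∈ A1, so Reacher can force the target.

Reacher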